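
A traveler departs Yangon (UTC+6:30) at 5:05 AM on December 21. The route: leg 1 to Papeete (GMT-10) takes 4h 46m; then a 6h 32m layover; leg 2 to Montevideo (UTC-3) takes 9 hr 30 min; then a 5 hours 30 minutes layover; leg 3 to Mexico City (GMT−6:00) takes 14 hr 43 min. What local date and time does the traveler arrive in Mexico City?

Convert departure to UTC: 5:05 AM − 6:30 = 10:35 PM UTC on Dec 20.
Add 4 hours and 46 minutes leg 1 → 3:21 AM UTC (Dec 21).
Add 6 hours 32 minutes layover in Papeete → 9:53 AM UTC.
Add 9 hours 30 minutes leg 2 → 7:23 PM UTC.
Add 5 hours and 30 minutes layover in Montevideo → 12:53 AM UTC (Dec 22).
Add 14 hours and 43 minutes leg 3 → 3:36 PM UTC.
Mexico City is UTC−6:00, so local arrival = 3:36 PM − 6:00 = 9:36 AM on Dec 22.

9:36 AM on December 22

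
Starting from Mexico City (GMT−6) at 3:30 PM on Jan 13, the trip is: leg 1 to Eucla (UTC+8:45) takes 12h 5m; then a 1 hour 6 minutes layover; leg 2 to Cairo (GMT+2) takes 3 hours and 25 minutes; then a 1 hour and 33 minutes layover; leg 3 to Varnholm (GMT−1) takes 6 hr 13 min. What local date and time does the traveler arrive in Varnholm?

Convert departure to UTC: 3:30 PM + 6:00 = 9:30 PM UTC on Jan 13.
Add 12 hours 5 minutes leg 1 → 9:35 AM UTC (Jan 14).
Add 1 hour and 6 minutes layover in Eucla → 10:41 AM UTC.
Add 3 hours and 25 minutes leg 2 → 2:06 PM UTC.
Add 1 hour 33 minutes layover in Cairo → 3:39 PM UTC.
Add 6 hours and 13 minutes leg 3 → 9:52 PM UTC.
Varnholm is UTC−1:00, so local arrival = 9:52 PM − 1:00 = 8:52 PM on Jan 14.

8:52 PM on January 14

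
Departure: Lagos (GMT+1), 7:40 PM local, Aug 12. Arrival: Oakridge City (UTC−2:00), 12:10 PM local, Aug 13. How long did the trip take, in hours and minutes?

Departure in UTC: 7:40 PM − 1:00 = 6:40 PM on Aug 12.
Arrival in UTC: 12:10 PM + 2:00 = 2:10 PM on Aug 13.
Elapsed = 2:10 PM − 6:40 PM (+1 day) = 19 hours 30 minutes.

19 hours 30 minutes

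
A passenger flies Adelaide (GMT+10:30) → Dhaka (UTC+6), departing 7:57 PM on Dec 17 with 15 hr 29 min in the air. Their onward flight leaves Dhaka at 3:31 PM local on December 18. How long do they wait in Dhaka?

Convert departure to UTC: 7:57 PM − 10:30 = 9:27 AM UTC on Dec 17.
Add 15 hours and 29 minutes flight time → 12:56 AM UTC (Dec 18).
Dhaka is UTC+6:00, so local arrival = 12:56 AM + 6:00 = 6:56 AM on Dec 18.
Layover = 3:31 PM − 6:56 AM = 8 hours 35 minutes.

8 hours 35 minutes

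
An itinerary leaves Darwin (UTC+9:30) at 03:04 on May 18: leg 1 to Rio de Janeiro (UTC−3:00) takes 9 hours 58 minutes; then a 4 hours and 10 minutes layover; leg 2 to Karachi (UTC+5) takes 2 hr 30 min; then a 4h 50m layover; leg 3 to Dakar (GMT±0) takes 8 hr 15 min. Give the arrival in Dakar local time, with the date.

Convert departure to UTC: 03:04 − 9:30 = 17:34 UTC on May 17.
Add 9 hours and 58 minutes leg 1 → 03:32 UTC (May 18).
Add 4 hours 10 minutes layover in Rio de Janeiro → 07:42 UTC.
Add 2 hours and 30 minutes leg 2 → 10:12 UTC.
Add 4 hours and 50 minutes layover in Karachi → 15:02 UTC.
Add 8 hours 15 minutes leg 3 → 23:17 UTC.
Dakar is UTC+0, so local arrival is the same: 23:17 on May 18.

23:17 on May 18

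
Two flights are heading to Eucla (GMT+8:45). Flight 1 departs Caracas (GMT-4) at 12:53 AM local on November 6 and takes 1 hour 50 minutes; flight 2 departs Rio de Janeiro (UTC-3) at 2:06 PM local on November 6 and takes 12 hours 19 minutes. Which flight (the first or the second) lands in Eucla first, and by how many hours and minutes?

Flight 1 in UTC: 12:53 AM + 4:00 = 4:53 AM on Nov 6.
+1 hour and 50 minutes → arrive 6:43 AM UTC on Nov 6.
Flight 2 in UTC: 2:06 PM + 3:00 = 5:06 PM on Nov 6.
+12 hours and 19 minutes → arrive 5:25 AM UTC on Nov 7.
Flight 1 lands earlier by 22 hours 42 minutes.

the first, by 22 hours 42 minutes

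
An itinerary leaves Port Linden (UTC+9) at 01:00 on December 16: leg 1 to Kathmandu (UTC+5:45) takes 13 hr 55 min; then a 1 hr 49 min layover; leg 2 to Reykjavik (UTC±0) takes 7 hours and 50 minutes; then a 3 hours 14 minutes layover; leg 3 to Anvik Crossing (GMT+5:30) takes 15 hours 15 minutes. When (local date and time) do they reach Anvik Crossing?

Convert departure to UTC: 01:00 − 9:00 = 16:00 UTC on Dec 15.
Add 13 hours 55 minutes leg 1 → 05:55 UTC (Dec 16).
Add 1 hour 49 minutes layover in Kathmandu → 07:44 UTC.
Add 7 hours 50 minutes leg 2 → 15:34 UTC.
Add 3 hours and 14 minutes layover in Reykjavik → 18:48 UTC.
Add 15 hours 15 minutes leg 3 → 10:03 UTC (Dec 17).
Anvik Crossing is UTC+5:30, so local arrival = 10:03 + 5:30 = 15:33 on Dec 17.

15:33 on Dec 17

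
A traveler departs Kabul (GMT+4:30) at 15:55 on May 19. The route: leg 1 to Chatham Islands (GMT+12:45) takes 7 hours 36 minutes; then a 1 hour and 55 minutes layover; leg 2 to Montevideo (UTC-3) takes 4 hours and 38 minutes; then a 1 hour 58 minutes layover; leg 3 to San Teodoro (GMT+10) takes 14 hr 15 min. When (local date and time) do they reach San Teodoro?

Convert departure to UTC: 15:55 − 4:30 = 11:25 UTC on May 19.
Add 7 hours and 36 minutes leg 1 → 19:01 UTC.
Add 1 hour and 55 minutes layover in Chatham Islands → 20:56 UTC.
Add 4 hours 38 minutes leg 2 → 01:34 UTC (May 20).
Add 1 hour 58 minutes layover in Montevideo → 03:32 UTC.
Add 14 hours and 15 minutes leg 3 → 17:47 UTC.
San Teodoro is UTC+10:00, so local arrival = 17:47 + 10:00 = 03:47 on May 21.

03:47 on May 21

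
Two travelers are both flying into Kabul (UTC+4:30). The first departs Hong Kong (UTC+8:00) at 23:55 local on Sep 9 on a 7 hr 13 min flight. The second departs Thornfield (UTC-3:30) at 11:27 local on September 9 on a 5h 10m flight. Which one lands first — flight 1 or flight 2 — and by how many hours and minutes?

the second, by 3 hours 1 minute

Flight 1 in UTC: 23:55 − 8:00 = 15:55 on Sep 9.
+7 hours 13 minutes → arrive 23:08 UTC on Sep 9.
Flight 2 in UTC: 11:27 + 3:30 = 14:57 on Sep 9.
+5 hours and 10 minutes → arrive 20:07 UTC on Sep 9.
Flight 2 lands earlier by 3 hours 1 minute.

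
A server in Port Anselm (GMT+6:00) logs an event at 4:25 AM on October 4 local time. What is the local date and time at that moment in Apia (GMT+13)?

In UTC: 4:25 AM − 6:00 = 10:25 PM on Oct 3.
Apia is UTC+13:00: 10:25 PM + 13:00 = 11:25 AM on Oct 4.

11:25 AM on Oct 4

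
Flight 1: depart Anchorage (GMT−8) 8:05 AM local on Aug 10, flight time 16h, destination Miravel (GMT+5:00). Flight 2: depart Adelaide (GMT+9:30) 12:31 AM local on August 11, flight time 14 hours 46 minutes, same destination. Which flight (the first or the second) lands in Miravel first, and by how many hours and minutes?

the second, by 2 hours 18 minutes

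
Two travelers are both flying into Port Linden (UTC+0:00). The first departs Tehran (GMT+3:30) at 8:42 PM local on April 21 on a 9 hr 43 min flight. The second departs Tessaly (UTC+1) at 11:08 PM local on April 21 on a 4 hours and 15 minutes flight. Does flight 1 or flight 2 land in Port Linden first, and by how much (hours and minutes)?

Flight 1 in UTC: 8:42 PM − 3:30 = 5:12 PM on Apr 21.
+9 hours and 43 minutes → arrive 2:55 AM UTC on Apr 22.
Flight 2 in UTC: 11:08 PM − 1:00 = 10:08 PM on Apr 21.
+4 hours and 15 minutes → arrive 2:23 AM UTC on Apr 22.
Flight 2 lands earlier by 32 minutes.

the second, by 32 minutes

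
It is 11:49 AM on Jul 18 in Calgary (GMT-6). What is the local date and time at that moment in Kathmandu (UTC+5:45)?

11:34 PM on July 18

In UTC: 11:49 AM + 6:00 = 5:49 PM on Jul 18.
Kathmandu is UTC+5:45: 5:49 PM + 5:45 = 11:34 PM on Jul 18.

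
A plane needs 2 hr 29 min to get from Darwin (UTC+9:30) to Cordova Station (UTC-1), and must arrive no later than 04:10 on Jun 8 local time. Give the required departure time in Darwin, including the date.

Target arrival in UTC: 04:10 + 1:00 = 05:10 on Jun 8.
Subtract 2 hours and 29 minutes → departure 02:41 UTC on Jun 8.
Darwin is UTC+9:30: 02:41 + 9:30 = 12:11 on Jun 8.

12:11 on June 8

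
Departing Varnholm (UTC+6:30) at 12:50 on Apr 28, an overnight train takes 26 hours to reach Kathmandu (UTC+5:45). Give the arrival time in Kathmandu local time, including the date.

14:05 on Apr 29

Convert departure to UTC: 12:50 − 6:30 = 06:20 UTC on Apr 28.
Add 26 hours travel time → 08:20 UTC (Apr 29).
Kathmandu is UTC+5:45, so local arrival = 08:20 + 5:45 = 14:05 on Apr 29.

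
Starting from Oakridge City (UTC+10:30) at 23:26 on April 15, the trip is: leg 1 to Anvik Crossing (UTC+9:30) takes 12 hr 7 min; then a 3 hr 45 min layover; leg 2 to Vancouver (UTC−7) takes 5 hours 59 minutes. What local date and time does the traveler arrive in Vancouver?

Convert departure to UTC: 23:26 − 10:30 = 12:56 UTC on Apr 15.
Add 12 hours and 7 minutes leg 1 → 01:03 UTC (Apr 16).
Add 3 hours and 45 minutes layover in Anvik Crossing → 04:48 UTC.
Add 5 hours 59 minutes leg 2 → 10:47 UTC.
Vancouver is UTC−7:00, so local arrival = 10:47 − 7:00 = 03:47 on Apr 16.

03:47 on Apr 16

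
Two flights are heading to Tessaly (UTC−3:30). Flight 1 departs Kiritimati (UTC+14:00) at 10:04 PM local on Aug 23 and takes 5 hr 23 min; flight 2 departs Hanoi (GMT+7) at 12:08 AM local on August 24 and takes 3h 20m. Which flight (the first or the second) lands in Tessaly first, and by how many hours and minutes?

Flight 1 in UTC: 10:04 PM − 14:00 = 8:04 AM on Aug 23.
+5 hours and 23 minutes → arrive 1:27 PM UTC on Aug 23.
Flight 2 in UTC: 12:08 AM − 7:00 = 5:08 PM on Aug 23.
+3 hours and 20 minutes → arrive 8:28 PM UTC on Aug 23.
Flight 1 lands earlier by 7 hours 1 minute.

the first, by 7 hours 1 minute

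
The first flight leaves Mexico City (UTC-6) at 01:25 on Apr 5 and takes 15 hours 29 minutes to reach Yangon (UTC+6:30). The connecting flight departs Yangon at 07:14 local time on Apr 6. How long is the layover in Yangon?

Convert departure to UTC: 01:25 + 6:00 = 07:25 UTC on Apr 5.
Add 15 hours 29 minutes flight time → 22:54 UTC.
Yangon is UTC+6:30, so local arrival = 22:54 + 6:30 = 05:24 on Apr 6.
Layover = 07:14 − 05:24 = 1 hour 50 minutes.

1 hour 50 minutes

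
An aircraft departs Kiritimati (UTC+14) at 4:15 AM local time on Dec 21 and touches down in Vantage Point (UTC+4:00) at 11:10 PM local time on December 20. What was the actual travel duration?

Vantage Point is 10:00 behind Kiritimati.
Clock-face elapsed time (ignoring zones) is −5 hours 5 minutes.
Actual elapsed = −5 hours 5 minutes + 10:00 = 4 hours 55 minutes.

4 hours 55 minutes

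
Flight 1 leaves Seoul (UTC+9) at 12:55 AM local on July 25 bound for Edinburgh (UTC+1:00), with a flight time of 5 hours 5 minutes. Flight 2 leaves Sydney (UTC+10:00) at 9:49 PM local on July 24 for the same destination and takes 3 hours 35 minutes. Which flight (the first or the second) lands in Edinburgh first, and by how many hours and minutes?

the second, by 5 hours 36 minutes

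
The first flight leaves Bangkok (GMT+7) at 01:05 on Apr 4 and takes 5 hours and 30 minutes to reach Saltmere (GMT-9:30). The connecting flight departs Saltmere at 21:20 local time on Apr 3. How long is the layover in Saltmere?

Convert departure to UTC: 01:05 − 7:00 = 18:05 UTC on Apr 3.
Add 5 hours and 30 minutes flight time → 23:35 UTC.
Saltmere is UTC−9:30, so local arrival = 23:35 − 9:30 = 14:05 on Apr 3.
Layover = 21:20 − 14:05 = 7 hours 15 minutes.

7 hours 15 minutes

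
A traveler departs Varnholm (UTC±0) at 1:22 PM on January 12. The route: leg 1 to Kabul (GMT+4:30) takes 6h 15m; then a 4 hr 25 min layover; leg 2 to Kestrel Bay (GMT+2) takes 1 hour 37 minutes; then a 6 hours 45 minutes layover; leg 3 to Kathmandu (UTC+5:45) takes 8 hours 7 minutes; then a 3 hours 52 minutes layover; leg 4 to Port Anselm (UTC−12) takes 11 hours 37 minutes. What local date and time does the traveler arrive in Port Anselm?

Varnholm is at UTC+0, so departure is already 1:22 PM UTC on Jan 12.
Add 6 hours 15 minutes leg 1 → 7:37 PM UTC.
Add 4 hours 25 minutes layover in Kabul → 12:02 AM UTC (Jan 13).
Add 1 hour and 37 minutes leg 2 → 1:39 AM UTC.
Add 6 hours and 45 minutes layover in Kestrel Bay → 8:24 AM UTC.
Add 8 hours 7 minutes leg 3 → 4:31 PM UTC.
Add 3 hours and 52 minutes layover in Kathmandu → 8:23 PM UTC.
Add 11 hours 37 minutes leg 4 → 8:00 AM UTC (Jan 14).
Port Anselm is UTC−12:00, so local arrival = 8:00 AM − 12:00 = 8:00 PM on Jan 13.

8:00 PM on January 13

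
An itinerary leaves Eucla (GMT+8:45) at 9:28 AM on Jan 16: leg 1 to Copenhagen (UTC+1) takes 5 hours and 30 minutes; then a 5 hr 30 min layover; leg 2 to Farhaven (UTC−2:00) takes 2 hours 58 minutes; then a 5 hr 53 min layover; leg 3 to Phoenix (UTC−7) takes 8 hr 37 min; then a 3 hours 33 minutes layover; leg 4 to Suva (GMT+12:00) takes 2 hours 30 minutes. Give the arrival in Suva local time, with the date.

11:14 PM on Jan 17

Convert departure to UTC: 9:28 AM − 8:45 = 12:43 AM UTC on Jan 16.
Add 5 hours and 30 minutes leg 1 → 6:13 AM UTC.
Add 5 hours 30 minutes layover in Copenhagen → 11:43 AM UTC.
Add 2 hours 58 minutes leg 2 → 2:41 PM UTC.
Add 5 hours and 53 minutes layover in Farhaven → 8:34 PM UTC.
Add 8 hours and 37 minutes leg 3 → 5:11 AM UTC (Jan 17).
Add 3 hours and 33 minutes layover in Phoenix → 8:44 AM UTC.
Add 2 hours and 30 minutes leg 4 → 11:14 AM UTC.
Suva is UTC+12:00, so local arrival = 11:14 AM + 12:00 = 11:14 PM on Jan 17.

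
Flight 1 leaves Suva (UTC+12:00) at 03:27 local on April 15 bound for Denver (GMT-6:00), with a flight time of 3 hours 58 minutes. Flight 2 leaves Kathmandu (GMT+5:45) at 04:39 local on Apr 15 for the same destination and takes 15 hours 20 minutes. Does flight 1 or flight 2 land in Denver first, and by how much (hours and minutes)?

the first, by 18 hours 49 minutes

Flight 1 in UTC: 03:27 − 12:00 = 15:27 on Apr 14.
+3 hours 58 minutes → arrive 19:25 UTC on Apr 14.
Flight 2 in UTC: 04:39 − 5:45 = 22:54 on Apr 14.
+15 hours and 20 minutes → arrive 14:14 UTC on Apr 15.
Flight 1 lands earlier by 18 hours 49 minutes.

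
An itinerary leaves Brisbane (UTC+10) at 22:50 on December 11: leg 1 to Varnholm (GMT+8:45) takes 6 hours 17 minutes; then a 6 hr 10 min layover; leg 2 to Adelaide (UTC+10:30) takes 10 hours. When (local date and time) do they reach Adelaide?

Convert departure to UTC: 22:50 − 10:00 = 12:50 UTC on Dec 11.
Add 6 hours 17 minutes leg 1 → 19:07 UTC.
Add 6 hours 10 minutes layover in Varnholm → 01:17 UTC (Dec 12).
Add 10 hours leg 2 → 11:17 UTC.
Adelaide is UTC+10:30, so local arrival = 11:17 + 10:30 = 21:47 on Dec 12.

21:47 on Dec 12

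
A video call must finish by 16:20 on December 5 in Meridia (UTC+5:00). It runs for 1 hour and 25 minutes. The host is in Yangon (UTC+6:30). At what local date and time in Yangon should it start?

Target end time in UTC: 16:20 − 5:00 = 11:20 on Dec 5.
Subtract 1 hour and 25 minutes → start 09:55 UTC on Dec 5.
Yangon is UTC+6:30: 09:55 + 6:30 = 16:25 on Dec 5.

16:25 on December 5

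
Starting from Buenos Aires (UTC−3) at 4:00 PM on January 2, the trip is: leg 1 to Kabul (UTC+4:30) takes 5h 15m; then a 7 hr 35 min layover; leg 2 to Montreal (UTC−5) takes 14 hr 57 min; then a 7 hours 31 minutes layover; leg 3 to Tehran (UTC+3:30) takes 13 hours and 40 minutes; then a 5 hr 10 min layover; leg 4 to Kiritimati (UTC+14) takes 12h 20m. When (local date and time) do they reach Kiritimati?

3:28 AM on January 6

Convert departure to UTC: 4:00 PM + 3:00 = 7:00 PM UTC on Jan 2.
Add 5 hours and 15 minutes leg 1 → 12:15 AM UTC (Jan 3).
Add 7 hours 35 minutes layover in Kabul → 7:50 AM UTC.
Add 14 hours and 57 minutes leg 2 → 10:47 PM UTC.
Add 7 hours and 31 minutes layover in Montreal → 6:18 AM UTC (Jan 4).
Add 13 hours 40 minutes leg 3 → 7:58 PM UTC.
Add 5 hours and 10 minutes layover in Tehran → 1:08 AM UTC (Jan 5).
Add 12 hours and 20 minutes leg 4 → 1:28 PM UTC.
Kiritimati is UTC+14:00, so local arrival = 1:28 PM + 14:00 = 3:28 AM on Jan 6.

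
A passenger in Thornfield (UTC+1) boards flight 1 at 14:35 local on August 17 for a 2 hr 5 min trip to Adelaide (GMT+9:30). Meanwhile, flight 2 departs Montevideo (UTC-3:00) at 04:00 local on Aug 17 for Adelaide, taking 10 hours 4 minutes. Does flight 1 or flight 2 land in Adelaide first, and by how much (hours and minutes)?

Flight 1 in UTC: 14:35 − 1:00 = 13:35 on Aug 17.
+2 hours and 5 minutes → arrive 15:40 UTC on Aug 17.
Flight 2 in UTC: 04:00 + 3:00 = 07:00 on Aug 17.
+10 hours and 4 minutes → arrive 17:04 UTC on Aug 17.
Flight 1 lands earlier by 1 hour 24 minutes.

the first, by 1 hour 24 minutes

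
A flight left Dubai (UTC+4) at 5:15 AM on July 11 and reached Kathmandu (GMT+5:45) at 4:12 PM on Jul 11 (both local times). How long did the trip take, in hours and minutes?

9 hours 12 minutes

Departure in UTC: 5:15 AM − 4:00 = 1:15 AM on Jul 11.
Arrival in UTC: 4:12 PM − 5:45 = 10:27 AM on Jul 11.
Elapsed = 10:27 AM − 1:15 AM = 9 hours 12 minutes.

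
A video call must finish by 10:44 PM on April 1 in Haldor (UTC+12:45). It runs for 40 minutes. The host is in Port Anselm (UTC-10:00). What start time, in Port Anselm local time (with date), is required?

11:19 PM on Mar 31

Target end time in UTC: 10:44 PM − 12:45 = 9:59 AM on Apr 1.
Subtract 40 minutes → start 9:19 AM UTC on Apr 1.
Port Anselm is UTC−10:00: 9:19 AM − 10:00 = 11:19 PM on Mar 31.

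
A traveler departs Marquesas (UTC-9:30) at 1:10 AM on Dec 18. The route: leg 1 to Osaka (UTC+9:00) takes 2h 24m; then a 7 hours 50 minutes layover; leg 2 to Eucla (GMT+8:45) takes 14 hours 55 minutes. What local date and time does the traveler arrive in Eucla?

8:34 PM on December 19

Convert departure to UTC: 1:10 AM + 9:30 = 10:40 AM UTC on Dec 18.
Add 2 hours and 24 minutes leg 1 → 1:04 PM UTC.
Add 7 hours 50 minutes layover in Osaka → 8:54 PM UTC.
Add 14 hours 55 minutes leg 2 → 11:49 AM UTC (Dec 19).
Eucla is UTC+8:45, so local arrival = 11:49 AM + 8:45 = 8:34 PM on Dec 19.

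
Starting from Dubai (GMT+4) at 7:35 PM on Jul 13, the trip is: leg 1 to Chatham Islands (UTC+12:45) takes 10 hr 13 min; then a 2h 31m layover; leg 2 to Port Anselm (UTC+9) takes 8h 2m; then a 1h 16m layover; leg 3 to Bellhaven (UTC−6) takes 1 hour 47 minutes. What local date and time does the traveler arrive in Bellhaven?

9:24 AM on July 14

Convert departure to UTC: 7:35 PM − 4:00 = 3:35 PM UTC on Jul 13.
Add 10 hours and 13 minutes leg 1 → 1:48 AM UTC (Jul 14).
Add 2 hours and 31 minutes layover in Chatham Islands → 4:19 AM UTC.
Add 8 hours 2 minutes leg 2 → 12:21 PM UTC.
Add 1 hour and 16 minutes layover in Port Anselm → 1:37 PM UTC.
Add 1 hour 47 minutes leg 3 → 3:24 PM UTC.
Bellhaven is UTC−6:00, so local arrival = 3:24 PM − 6:00 = 9:24 AM on Jul 14.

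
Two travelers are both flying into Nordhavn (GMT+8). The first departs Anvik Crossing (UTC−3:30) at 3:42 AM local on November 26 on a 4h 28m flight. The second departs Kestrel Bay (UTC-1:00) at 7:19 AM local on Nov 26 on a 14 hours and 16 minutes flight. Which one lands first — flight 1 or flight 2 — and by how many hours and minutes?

the first, by 10 hours 55 minutes

Flight 1 in UTC: 3:42 AM + 3:30 = 7:12 AM on Nov 26.
+4 hours and 28 minutes → arrive 11:40 AM UTC on Nov 26.
Flight 2 in UTC: 7:19 AM + 1:00 = 8:19 AM on Nov 26.
+14 hours and 16 minutes → arrive 10:35 PM UTC on Nov 26.
Flight 1 lands earlier by 10 hours 55 minutes.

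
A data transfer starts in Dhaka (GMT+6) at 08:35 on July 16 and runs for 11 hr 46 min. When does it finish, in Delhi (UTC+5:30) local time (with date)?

Convert start to UTC: 08:35 − 6:00 = 02:35 UTC on Jul 16.
Add 11 hours 46 minutes duration → 14:21 UTC.
Delhi is UTC+5:30, so local end time = 14:21 + 5:30 = 19:51 on Jul 16.

19:51 on July 16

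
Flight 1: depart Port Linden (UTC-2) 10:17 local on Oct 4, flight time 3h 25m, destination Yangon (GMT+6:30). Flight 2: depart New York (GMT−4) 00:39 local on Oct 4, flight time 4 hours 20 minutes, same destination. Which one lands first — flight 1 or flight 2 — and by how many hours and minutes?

Flight 1 in UTC: 10:17 + 2:00 = 12:17 on Oct 4.
+3 hours 25 minutes → arrive 15:42 UTC on Oct 4.
Flight 2 in UTC: 00:39 + 4:00 = 04:39 on Oct 4.
+4 hours 20 minutes → arrive 08:59 UTC on Oct 4.
Flight 2 lands earlier by 6 hours 43 minutes.

the second, by 6 hours 43 minutes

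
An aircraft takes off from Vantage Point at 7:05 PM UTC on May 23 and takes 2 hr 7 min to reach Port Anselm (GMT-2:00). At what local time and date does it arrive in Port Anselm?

7:12 PM on May 23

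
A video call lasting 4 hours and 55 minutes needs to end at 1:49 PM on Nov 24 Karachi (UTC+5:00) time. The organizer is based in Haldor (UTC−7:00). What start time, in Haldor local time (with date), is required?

Target end time in UTC: 1:49 PM − 5:00 = 8:49 AM on Nov 24.
Subtract 4 hours and 55 minutes → start 3:54 AM UTC on Nov 24.
Haldor is UTC−7:00: 3:54 AM − 7:00 = 8:54 PM on Nov 23.

8:54 PM on November 23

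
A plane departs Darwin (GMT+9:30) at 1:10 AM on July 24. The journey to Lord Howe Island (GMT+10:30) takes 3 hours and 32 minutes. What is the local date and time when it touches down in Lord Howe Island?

5:42 AM on July 24

Convert departure to UTC: 1:10 AM − 9:30 = 3:40 PM UTC on Jul 23.
Add 3 hours 32 minutes travel time → 7:12 PM UTC.
Lord Howe Island is UTC+10:30, so local arrival = 7:12 PM + 10:30 = 5:42 AM on Jul 24.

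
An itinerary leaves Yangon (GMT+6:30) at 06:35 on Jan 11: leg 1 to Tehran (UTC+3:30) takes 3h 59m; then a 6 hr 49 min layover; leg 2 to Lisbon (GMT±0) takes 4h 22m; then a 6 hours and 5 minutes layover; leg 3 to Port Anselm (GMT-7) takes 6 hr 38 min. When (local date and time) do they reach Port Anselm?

20:58 on Jan 11

Convert departure to UTC: 06:35 − 6:30 = 00:05 UTC on Jan 11.
Add 3 hours and 59 minutes leg 1 → 04:04 UTC.
Add 6 hours 49 minutes layover in Tehran → 10:53 UTC.
Add 4 hours 22 minutes leg 2 → 15:15 UTC.
Add 6 hours and 5 minutes layover in Lisbon → 21:20 UTC.
Add 6 hours and 38 minutes leg 3 → 03:58 UTC (Jan 12).
Port Anselm is UTC−7:00, so local arrival = 03:58 − 7:00 = 20:58 on Jan 11.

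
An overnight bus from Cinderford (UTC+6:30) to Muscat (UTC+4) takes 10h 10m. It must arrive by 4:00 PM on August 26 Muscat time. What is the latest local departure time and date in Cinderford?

Target arrival in UTC: 4:00 PM − 4:00 = 12:00 PM on Aug 26.
Subtract 10 hours 10 minutes → departure 1:50 AM UTC on Aug 26.
Cinderford is UTC+6:30: 1:50 AM + 6:30 = 8:20 AM on Aug 26.

8:20 AM on Aug 26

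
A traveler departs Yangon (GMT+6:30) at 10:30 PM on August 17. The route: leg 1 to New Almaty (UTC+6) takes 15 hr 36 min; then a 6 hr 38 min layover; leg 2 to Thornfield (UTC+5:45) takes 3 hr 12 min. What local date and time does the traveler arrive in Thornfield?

11:11 PM on Aug 18

Convert departure to UTC: 10:30 PM − 6:30 = 4:00 PM UTC on Aug 17.
Add 15 hours 36 minutes leg 1 → 7:36 AM UTC (Aug 18).
Add 6 hours 38 minutes layover in New Almaty → 2:14 PM UTC.
Add 3 hours and 12 minutes leg 2 → 5:26 PM UTC.
Thornfield is UTC+5:45, so local arrival = 5:26 PM + 5:45 = 11:11 PM on Aug 18.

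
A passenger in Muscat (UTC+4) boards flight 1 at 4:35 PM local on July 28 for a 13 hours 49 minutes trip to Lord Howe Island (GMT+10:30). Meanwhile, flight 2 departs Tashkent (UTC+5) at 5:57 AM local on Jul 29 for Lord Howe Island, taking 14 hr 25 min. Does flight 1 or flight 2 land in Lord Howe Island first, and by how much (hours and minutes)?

the first, by 12 hours 58 minutes

Flight 1 in UTC: 4:35 PM − 4:00 = 12:35 PM on Jul 28.
+13 hours 49 minutes → arrive 2:24 AM UTC on Jul 29.
Flight 2 in UTC: 5:57 AM − 5:00 = 12:57 AM on Jul 29.
+14 hours and 25 minutes → arrive 3:22 PM UTC on Jul 29.
Flight 1 lands earlier by 12 hours 58 minutes.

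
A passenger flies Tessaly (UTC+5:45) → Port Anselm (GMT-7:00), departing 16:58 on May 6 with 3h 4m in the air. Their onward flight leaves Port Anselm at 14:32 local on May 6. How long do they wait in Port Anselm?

7 hours 15 minutes

Convert departure to UTC: 16:58 − 5:45 = 11:13 UTC on May 6.
Add 3 hours 4 minutes flight time → 14:17 UTC.
Port Anselm is UTC−7:00, so local arrival = 14:17 − 7:00 = 07:17 on May 6.
Layover = 14:32 − 07:17 = 7 hours 15 minutes.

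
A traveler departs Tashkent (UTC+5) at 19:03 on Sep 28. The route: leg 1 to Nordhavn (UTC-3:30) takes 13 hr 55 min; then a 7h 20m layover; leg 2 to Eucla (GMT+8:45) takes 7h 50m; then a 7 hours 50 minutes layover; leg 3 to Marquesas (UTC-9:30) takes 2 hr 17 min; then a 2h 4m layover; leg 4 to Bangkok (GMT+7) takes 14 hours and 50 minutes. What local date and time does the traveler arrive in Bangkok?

05:09 on October 1

Convert departure to UTC: 19:03 − 5:00 = 14:03 UTC on Sep 28.
Add 13 hours 55 minutes leg 1 → 03:58 UTC (Sep 29).
Add 7 hours and 20 minutes layover in Nordhavn → 11:18 UTC.
Add 7 hours 50 minutes leg 2 → 19:08 UTC.
Add 7 hours and 50 minutes layover in Eucla → 02:58 UTC (Sep 30).
Add 2 hours and 17 minutes leg 3 → 05:15 UTC.
Add 2 hours and 4 minutes layover in Marquesas → 07:19 UTC.
Add 14 hours and 50 minutes leg 4 → 22:09 UTC.
Bangkok is UTC+7:00, so local arrival = 22:09 + 7:00 = 05:09 on Oct 1.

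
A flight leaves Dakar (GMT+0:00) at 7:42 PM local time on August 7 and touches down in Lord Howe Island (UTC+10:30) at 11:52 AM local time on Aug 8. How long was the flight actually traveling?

Departure is already UTC: 7:42 PM on Aug 7.
Arrival in UTC: 11:52 AM − 10:30 = 1:22 AM on Aug 8.
Elapsed = 1:22 AM − 7:42 PM (+1 day) = 5 hours 40 minutes.

5 hours 40 minutes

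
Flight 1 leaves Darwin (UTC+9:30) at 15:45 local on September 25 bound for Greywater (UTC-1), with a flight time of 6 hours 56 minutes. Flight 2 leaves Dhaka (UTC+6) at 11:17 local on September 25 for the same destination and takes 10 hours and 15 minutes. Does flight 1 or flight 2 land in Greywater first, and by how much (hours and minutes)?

the first, by 2 hours 21 minutes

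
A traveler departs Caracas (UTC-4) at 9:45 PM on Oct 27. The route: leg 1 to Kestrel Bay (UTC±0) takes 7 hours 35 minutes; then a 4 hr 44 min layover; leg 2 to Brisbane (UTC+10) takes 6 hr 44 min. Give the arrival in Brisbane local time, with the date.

Convert departure to UTC: 9:45 PM + 4:00 = 1:45 AM UTC on Oct 28.
Add 7 hours 35 minutes leg 1 → 9:20 AM UTC.
Add 4 hours and 44 minutes layover in Kestrel Bay → 2:04 PM UTC.
Add 6 hours 44 minutes leg 2 → 8:48 PM UTC.
Brisbane is UTC+10:00, so local arrival = 8:48 PM + 10:00 = 6:48 AM on Oct 29.

6:48 AM on October 29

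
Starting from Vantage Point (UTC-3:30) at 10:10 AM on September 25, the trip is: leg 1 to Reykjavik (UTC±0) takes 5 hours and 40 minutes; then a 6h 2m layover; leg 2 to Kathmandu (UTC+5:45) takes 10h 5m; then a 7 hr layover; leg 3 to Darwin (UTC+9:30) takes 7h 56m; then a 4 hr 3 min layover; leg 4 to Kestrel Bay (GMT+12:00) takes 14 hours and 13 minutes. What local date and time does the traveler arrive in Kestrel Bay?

Convert departure to UTC: 10:10 AM + 3:30 = 1:40 PM UTC on Sep 25.
Add 5 hours 40 minutes leg 1 → 7:20 PM UTC.
Add 6 hours and 2 minutes layover in Reykjavik → 1:22 AM UTC (Sep 26).
Add 10 hours 5 minutes leg 2 → 11:27 AM UTC.
Add 7 hours layover in Kathmandu → 6:27 PM UTC.
Add 7 hours 56 minutes leg 3 → 2:23 AM UTC (Sep 27).
Add 4 hours and 3 minutes layover in Darwin → 6:26 AM UTC.
Add 14 hours and 13 minutes leg 4 → 8:39 PM UTC.
Kestrel Bay is UTC+12:00, so local arrival = 8:39 PM + 12:00 = 8:39 AM on Sep 28.

8:39 AM on September 28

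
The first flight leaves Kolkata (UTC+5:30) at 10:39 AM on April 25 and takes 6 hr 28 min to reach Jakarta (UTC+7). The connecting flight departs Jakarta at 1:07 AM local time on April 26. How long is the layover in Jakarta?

6 hours 30 minutes

Convert departure to UTC: 10:39 AM − 5:30 = 5:09 AM UTC on Apr 25.
Add 6 hours 28 minutes flight time → 11:37 AM UTC.
Jakarta is UTC+7:00, so local arrival = 11:37 AM + 7:00 = 6:37 PM on Apr 25.
Layover = 1:07 AM − 6:37 PM (+1 day) = 6 hours 30 minutes.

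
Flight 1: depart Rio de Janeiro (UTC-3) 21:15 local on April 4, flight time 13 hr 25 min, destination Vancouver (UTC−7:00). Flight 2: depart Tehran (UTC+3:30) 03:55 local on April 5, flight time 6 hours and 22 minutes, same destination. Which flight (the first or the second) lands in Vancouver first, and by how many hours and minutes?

Flight 1 in UTC: 21:15 + 3:00 = 00:15 on Apr 5.
+13 hours 25 minutes → arrive 13:40 UTC on Apr 5.
Flight 2 in UTC: 03:55 − 3:30 = 00:25 on Apr 5.
+6 hours and 22 minutes → arrive 06:47 UTC on Apr 5.
Flight 2 lands earlier by 6 hours 53 minutes.

the second, by 6 hours 53 minutes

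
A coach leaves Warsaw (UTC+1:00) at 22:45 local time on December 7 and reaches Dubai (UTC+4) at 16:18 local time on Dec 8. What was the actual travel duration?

Departure in UTC: 22:45 − 1:00 = 21:45 on Dec 7.
Arrival in UTC: 16:18 − 4:00 = 12:18 on Dec 8.
Elapsed = 12:18 − 21:45 (+1 day) = 14 hours 33 minutes.

14 hours 33 minutes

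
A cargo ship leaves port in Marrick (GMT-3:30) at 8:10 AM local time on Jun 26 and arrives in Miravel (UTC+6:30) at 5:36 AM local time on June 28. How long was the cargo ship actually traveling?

Departure in UTC: 8:10 AM + 3:30 = 11:40 AM on Jun 26.
Arrival in UTC: 5:36 AM − 6:30 = 11:06 PM on Jun 27.
Elapsed = 11:06 PM − 11:40 AM (+1 day) = 35 hours 26 minutes.

35 hours 26 minutes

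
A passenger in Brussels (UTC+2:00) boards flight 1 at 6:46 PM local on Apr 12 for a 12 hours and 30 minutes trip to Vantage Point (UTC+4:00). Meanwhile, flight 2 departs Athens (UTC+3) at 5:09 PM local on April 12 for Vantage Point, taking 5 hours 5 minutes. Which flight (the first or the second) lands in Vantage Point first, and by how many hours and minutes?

the second, by 10 hours 2 minutes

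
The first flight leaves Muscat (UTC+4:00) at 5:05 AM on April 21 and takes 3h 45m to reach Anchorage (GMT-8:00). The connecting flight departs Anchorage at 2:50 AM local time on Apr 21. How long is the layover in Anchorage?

6 hours

Convert departure to UTC: 5:05 AM − 4:00 = 1:05 AM UTC on Apr 21.
Add 3 hours and 45 minutes flight time → 4:50 AM UTC.
Anchorage is UTC−8:00, so local arrival = 4:50 AM − 8:00 = 8:50 PM on Apr 20.
Layover = 2:50 AM − 8:50 PM (+1 day) = 6 hours.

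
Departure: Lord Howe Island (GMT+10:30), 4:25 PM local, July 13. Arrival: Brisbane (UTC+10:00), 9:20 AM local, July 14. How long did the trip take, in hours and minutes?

17 hours 25 minutes

Brisbane is 0:30 behind Lord Howe Island.
Clock-face elapsed time (ignoring zones) is 16 hours 55 minutes.
Actual elapsed = 16 hours 55 minutes + 0:30 = 17 hours 25 minutes.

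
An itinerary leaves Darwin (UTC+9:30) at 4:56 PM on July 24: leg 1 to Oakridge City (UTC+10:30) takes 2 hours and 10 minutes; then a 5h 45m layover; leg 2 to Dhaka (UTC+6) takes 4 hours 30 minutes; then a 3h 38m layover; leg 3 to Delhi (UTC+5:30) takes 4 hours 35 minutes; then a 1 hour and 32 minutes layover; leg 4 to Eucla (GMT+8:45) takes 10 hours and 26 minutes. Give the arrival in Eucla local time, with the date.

Convert departure to UTC: 4:56 PM − 9:30 = 7:26 AM UTC on Jul 24.
Add 2 hours and 10 minutes leg 1 → 9:36 AM UTC.
Add 5 hours and 45 minutes layover in Oakridge City → 3:21 PM UTC.
Add 4 hours 30 minutes leg 2 → 7:51 PM UTC.
Add 3 hours 38 minutes layover in Dhaka → 11:29 PM UTC.
Add 4 hours and 35 minutes leg 3 → 4:04 AM UTC (Jul 25).
Add 1 hour 32 minutes layover in Delhi → 5:36 AM UTC.
Add 10 hours 26 minutes leg 4 → 4:02 PM UTC.
Eucla is UTC+8:45, so local arrival = 4:02 PM + 8:45 = 12:47 AM on Jul 26.

12:47 AM on Jul 26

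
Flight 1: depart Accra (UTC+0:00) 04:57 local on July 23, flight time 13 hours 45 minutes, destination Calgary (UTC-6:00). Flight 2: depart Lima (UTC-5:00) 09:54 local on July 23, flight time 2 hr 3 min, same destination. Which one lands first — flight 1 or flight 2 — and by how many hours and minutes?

the second, by 1 hour 45 minutes

Flight 1 departs at 04:57 UTC (Jul 23).
+13 hours 45 minutes → arrive 18:42 UTC on Jul 23.
Flight 2 in UTC: 09:54 + 5:00 = 14:54 on Jul 23.
+2 hours and 3 minutes → arrive 16:57 UTC on Jul 23.
Flight 2 lands earlier by 1 hour 45 minutes.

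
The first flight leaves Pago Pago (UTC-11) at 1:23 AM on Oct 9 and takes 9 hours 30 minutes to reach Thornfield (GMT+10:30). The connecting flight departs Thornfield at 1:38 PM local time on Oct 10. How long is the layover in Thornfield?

5 hours 15 minutes

Convert departure to UTC: 1:23 AM + 11:00 = 12:23 PM UTC on Oct 9.
Add 9 hours and 30 minutes flight time → 9:53 PM UTC.
Thornfield is UTC+10:30, so local arrival = 9:53 PM + 10:30 = 8:23 AM on Oct 10.
Layover = 1:38 PM − 8:23 AM = 5 hours 15 minutes.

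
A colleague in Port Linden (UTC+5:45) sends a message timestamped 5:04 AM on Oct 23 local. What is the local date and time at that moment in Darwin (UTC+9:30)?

Darwin is 3:45 ahead of Port Linden.
Shift by the zone difference: 5:04 AM + 3:45 = 8:49 AM on Oct 23 in Darwin.

8:49 AM on October 23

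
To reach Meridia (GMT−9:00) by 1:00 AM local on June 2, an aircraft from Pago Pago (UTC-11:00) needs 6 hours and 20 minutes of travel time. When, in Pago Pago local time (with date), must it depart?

4:40 PM on June 1

Target arrival in UTC: 1:00 AM + 9:00 = 10:00 AM on Jun 2.
Subtract 6 hours 20 minutes → departure 3:40 AM UTC on Jun 2.
Pago Pago is UTC−11:00: 3:40 AM − 11:00 = 4:40 PM on Jun 1.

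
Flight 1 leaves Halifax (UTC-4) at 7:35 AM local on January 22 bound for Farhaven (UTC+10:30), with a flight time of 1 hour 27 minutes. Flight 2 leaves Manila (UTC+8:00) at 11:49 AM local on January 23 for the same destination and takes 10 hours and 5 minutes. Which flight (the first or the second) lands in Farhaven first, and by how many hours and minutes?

the first, by 24 hours 52 minutes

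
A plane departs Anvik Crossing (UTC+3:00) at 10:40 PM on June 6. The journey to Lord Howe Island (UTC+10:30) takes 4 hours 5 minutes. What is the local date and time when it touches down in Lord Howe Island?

Convert departure to UTC: 10:40 PM − 3:00 = 7:40 PM UTC on Jun 6.
Add 4 hours 5 minutes travel time → 11:45 PM UTC.
Lord Howe Island is UTC+10:30, so local arrival = 11:45 PM + 10:30 = 10:15 AM on Jun 7.

10:15 AM on Jun 7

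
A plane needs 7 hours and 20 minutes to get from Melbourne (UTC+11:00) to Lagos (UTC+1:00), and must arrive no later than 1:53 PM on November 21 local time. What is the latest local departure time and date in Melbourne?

4:33 PM on November 21

Target arrival in UTC: 1:53 PM − 1:00 = 12:53 PM on Nov 21.
Subtract 7 hours and 20 minutes → departure 5:33 AM UTC on Nov 21.
Melbourne is UTC+11:00: 5:33 AM + 11:00 = 4:33 PM on Nov 21.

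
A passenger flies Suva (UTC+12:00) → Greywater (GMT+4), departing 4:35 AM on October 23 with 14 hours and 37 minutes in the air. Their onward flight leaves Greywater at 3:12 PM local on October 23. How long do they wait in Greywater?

4 hours

Convert departure to UTC: 4:35 AM − 12:00 = 4:35 PM UTC on Oct 22.
Add 14 hours 37 minutes flight time → 7:12 AM UTC (Oct 23).
Greywater is UTC+4:00, so local arrival = 7:12 AM + 4:00 = 11:12 AM on Oct 23.
Layover = 3:12 PM − 11:12 AM = 4 hours.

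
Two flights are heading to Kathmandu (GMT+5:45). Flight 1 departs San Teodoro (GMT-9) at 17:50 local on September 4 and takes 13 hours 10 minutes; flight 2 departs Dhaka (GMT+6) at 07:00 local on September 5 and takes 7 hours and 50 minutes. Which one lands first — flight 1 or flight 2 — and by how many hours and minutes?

the second, by 7 hours 10 minutes

Flight 1 in UTC: 17:50 + 9:00 = 02:50 on Sep 5.
+13 hours and 10 minutes → arrive 16:00 UTC on Sep 5.
Flight 2 in UTC: 07:00 − 6:00 = 01:00 on Sep 5.
+7 hours 50 minutes → arrive 08:50 UTC on Sep 5.
Flight 2 lands earlier by 7 hours 10 minutes.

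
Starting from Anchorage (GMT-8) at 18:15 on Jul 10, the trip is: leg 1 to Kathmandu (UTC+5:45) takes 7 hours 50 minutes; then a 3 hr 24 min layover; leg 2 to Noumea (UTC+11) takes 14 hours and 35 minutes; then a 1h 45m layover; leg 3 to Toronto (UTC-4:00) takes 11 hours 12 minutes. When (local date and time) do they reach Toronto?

13:01 on July 12

Convert departure to UTC: 18:15 + 8:00 = 02:15 UTC on Jul 11.
Add 7 hours 50 minutes leg 1 → 10:05 UTC.
Add 3 hours 24 minutes layover in Kathmandu → 13:29 UTC.
Add 14 hours and 35 minutes leg 2 → 04:04 UTC (Jul 12).
Add 1 hour and 45 minutes layover in Noumea → 05:49 UTC.
Add 11 hours 12 minutes leg 3 → 17:01 UTC.
Toronto is UTC−4:00, so local arrival = 17:01 − 4:00 = 13:01 on Jul 12.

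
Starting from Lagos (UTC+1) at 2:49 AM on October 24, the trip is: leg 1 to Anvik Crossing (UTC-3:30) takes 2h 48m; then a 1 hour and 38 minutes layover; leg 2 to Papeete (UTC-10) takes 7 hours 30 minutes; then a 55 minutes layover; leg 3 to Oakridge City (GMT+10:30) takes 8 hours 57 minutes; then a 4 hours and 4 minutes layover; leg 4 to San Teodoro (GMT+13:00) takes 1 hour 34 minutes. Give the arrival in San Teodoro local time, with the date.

6:15 PM on October 25

Convert departure to UTC: 2:49 AM − 1:00 = 1:49 AM UTC on Oct 24.
Add 2 hours and 48 minutes leg 1 → 4:37 AM UTC.
Add 1 hour 38 minutes layover in Anvik Crossing → 6:15 AM UTC.
Add 7 hours 30 minutes leg 2 → 1:45 PM UTC.
Add 55 minutes layover in Papeete → 2:40 PM UTC.
Add 8 hours 57 minutes leg 3 → 11:37 PM UTC.
Add 4 hours and 4 minutes layover in Oakridge City → 3:41 AM UTC (Oct 25).
Add 1 hour and 34 minutes leg 4 → 5:15 AM UTC.
San Teodoro is UTC+13:00, so local arrival = 5:15 AM + 13:00 = 6:15 PM on Oct 25.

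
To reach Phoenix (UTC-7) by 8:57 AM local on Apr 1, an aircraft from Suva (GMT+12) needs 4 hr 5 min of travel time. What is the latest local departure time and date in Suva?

Target arrival in UTC: 8:57 AM + 7:00 = 3:57 PM on Apr 1.
Subtract 4 hours and 5 minutes → departure 11:52 AM UTC on Apr 1.
Suva is UTC+12:00: 11:52 AM + 12:00 = 11:52 PM on Apr 1.

11:52 PM on Apr 1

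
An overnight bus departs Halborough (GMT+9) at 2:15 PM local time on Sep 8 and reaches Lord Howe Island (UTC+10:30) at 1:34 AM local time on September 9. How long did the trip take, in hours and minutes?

Departure in UTC: 2:15 PM − 9:00 = 5:15 AM on Sep 8.
Arrival in UTC: 1:34 AM − 10:30 = 3:04 PM on Sep 8.
Elapsed = 3:04 PM − 5:15 AM = 9 hours 49 minutes.

9 hours 49 minutes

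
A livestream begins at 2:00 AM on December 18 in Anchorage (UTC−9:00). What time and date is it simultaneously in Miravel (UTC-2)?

In UTC: 2:00 AM + 9:00 = 11:00 AM on Dec 18.
Miravel is UTC−2:00: 11:00 AM − 2:00 = 9:00 AM on Dec 18.

9:00 AM on December 18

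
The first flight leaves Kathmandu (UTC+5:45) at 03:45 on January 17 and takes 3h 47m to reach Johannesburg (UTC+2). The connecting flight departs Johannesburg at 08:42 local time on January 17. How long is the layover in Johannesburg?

Convert departure to UTC: 03:45 − 5:45 = 22:00 UTC on Jan 16.
Add 3 hours 47 minutes flight time → 01:47 UTC (Jan 17).
Johannesburg is UTC+2:00, so local arrival = 01:47 + 2:00 = 03:47 on Jan 17.
Layover = 08:42 − 03:47 = 4 hours 55 minutes.

4 hours 55 minutes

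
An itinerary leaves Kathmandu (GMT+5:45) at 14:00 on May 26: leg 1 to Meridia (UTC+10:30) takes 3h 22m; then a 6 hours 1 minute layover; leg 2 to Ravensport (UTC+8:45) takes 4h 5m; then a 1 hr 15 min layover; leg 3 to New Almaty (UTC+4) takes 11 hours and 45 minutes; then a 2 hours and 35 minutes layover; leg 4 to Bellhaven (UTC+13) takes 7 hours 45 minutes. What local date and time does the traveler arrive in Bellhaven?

Convert departure to UTC: 14:00 − 5:45 = 08:15 UTC on May 26.
Add 3 hours and 22 minutes leg 1 → 11:37 UTC.
Add 6 hours and 1 minute layover in Meridia → 17:38 UTC.
Add 4 hours 5 minutes leg 2 → 21:43 UTC.
Add 1 hour 15 minutes layover in Ravensport → 22:58 UTC.
Add 11 hours 45 minutes leg 3 → 10:43 UTC (May 27).
Add 2 hours and 35 minutes layover in New Almaty → 13:18 UTC.
Add 7 hours and 45 minutes leg 4 → 21:03 UTC.
Bellhaven is UTC+13:00, so local arrival = 21:03 + 13:00 = 10:03 on May 28.

10:03 on May 28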